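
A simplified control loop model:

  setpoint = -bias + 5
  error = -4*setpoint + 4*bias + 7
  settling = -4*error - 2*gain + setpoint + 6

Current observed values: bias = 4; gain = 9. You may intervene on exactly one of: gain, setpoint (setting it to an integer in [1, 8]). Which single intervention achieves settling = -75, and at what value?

set gain = 3

Intervening on gain: with other inputs at their observed values, settling = -2*gain - 69. Solving for -75 gives gain = 3, within [1, 8].
Intervening on setpoint: settling = 17*setpoint - 104. Reaching -75 requires setpoint = 29/17, not an integer.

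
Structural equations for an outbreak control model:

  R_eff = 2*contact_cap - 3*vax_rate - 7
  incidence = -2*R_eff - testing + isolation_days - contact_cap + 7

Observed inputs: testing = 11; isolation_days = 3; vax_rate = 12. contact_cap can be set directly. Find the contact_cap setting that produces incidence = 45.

contact_cap = 8

Substituting into the R_eff equation gives R_eff = 2*contact_cap - 43.
incidence becomes -5*contact_cap + 85.
Solve -5*contact_cap + 85 = 45: contact_cap = (45 - 85) / -5 = 8.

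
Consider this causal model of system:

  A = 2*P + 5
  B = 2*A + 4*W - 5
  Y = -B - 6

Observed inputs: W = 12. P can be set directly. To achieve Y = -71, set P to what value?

Substituting into the B equation gives B = 4*P + 53.
Substituting into the Y equation gives Y = -4*P - 59.
Solve -4*P - 59 = -71: P = (-71 + 59) / -4 = 3.

P = 3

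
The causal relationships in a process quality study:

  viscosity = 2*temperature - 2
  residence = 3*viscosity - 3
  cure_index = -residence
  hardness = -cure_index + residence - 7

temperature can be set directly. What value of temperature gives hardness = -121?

Substituting into the residence equation gives residence = 6*temperature - 9.
So cure_index = -6*temperature + 9.
Substituting into the hardness equation gives hardness = 12*temperature - 25.
Solve 12*temperature - 25 = -121: temperature = (-121 + 25) / 12 = -8.

temperature = -8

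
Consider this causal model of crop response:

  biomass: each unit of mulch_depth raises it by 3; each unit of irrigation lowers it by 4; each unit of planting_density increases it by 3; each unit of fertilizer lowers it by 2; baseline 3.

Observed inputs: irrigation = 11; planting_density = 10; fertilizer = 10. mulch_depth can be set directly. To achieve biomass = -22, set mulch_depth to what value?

Substituting into the biomass equation gives biomass = 3*mulch_depth - 31.
Solve 3*mulch_depth - 31 = -22: mulch_depth = (-22 + 31) / 3 = 3.

mulch_depth = 3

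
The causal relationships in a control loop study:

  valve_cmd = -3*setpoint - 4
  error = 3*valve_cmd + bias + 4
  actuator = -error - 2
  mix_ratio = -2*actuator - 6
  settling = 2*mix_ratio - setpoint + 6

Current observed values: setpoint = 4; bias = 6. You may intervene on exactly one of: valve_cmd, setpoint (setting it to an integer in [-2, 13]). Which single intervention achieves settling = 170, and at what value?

Intervening on valve_cmd: with other inputs at their observed values, settling = 12*valve_cmd + 38. Solving for 170 gives valve_cmd = 11, within [-2, 13].
Intervening on setpoint: settling = -37*setpoint - 6. Reaching 170 requires setpoint = -176/37, not an integer.

set valve_cmd = 11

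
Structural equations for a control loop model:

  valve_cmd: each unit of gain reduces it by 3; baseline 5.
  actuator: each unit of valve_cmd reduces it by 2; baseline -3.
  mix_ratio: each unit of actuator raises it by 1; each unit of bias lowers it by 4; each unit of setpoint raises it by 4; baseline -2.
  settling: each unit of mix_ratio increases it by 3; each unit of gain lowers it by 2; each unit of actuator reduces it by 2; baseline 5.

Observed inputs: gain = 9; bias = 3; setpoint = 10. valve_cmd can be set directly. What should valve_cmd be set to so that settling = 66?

valve_cmd = -2

Intervening on valve_cmd fixes its value directly, overriding its dependence on gain.
Substituting into the mix_ratio equation gives mix_ratio = -2*valve_cmd + 23.
settling becomes -2*valve_cmd + 62.
Solve -2*valve_cmd + 62 = 66: valve_cmd = (66 - 62) / -2 = -2.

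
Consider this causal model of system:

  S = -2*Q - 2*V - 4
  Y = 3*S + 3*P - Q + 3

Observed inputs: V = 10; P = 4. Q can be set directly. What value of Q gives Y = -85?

Substituting into the S equation gives S = -2*Q - 24.
Substituting into the Y equation gives Y = -7*Q - 57.
Solve -7*Q - 57 = -85: Q = (-85 + 57) / -7 = 4.

Q = 4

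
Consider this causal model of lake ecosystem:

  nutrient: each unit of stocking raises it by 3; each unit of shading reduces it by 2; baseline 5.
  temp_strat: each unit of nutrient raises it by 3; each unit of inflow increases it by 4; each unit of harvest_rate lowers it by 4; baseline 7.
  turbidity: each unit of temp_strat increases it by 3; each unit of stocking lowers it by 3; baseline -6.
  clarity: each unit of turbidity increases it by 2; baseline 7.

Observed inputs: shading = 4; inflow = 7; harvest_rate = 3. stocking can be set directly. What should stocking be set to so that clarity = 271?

stocking = 4

Substituting into the nutrient equation gives nutrient = 3*stocking - 3.
This gives temp_strat = 9*stocking + 14.
Substituting into the turbidity equation gives turbidity = 24*stocking + 36.
Substituting into the clarity equation gives clarity = 48*stocking + 79.
Solve 48*stocking + 79 = 271: stocking = (271 - 79) / 48 = 4.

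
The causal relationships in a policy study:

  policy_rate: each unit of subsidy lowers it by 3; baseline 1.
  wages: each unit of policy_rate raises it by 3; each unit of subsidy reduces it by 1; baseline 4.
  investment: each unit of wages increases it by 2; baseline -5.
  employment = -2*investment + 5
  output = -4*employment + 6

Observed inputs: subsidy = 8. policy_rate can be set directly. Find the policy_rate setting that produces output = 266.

policy_rate = 8

Intervening on policy_rate fixes its value directly, overriding its dependence on subsidy.
Substituting into the wages equation gives wages = 3*policy_rate - 4.
This gives investment = 6*policy_rate - 13.
Substituting into the employment equation gives employment = -12*policy_rate + 31.
This gives output = 48*policy_rate - 118.
Solve 48*policy_rate - 118 = 266: policy_rate = (266 + 118) / 48 = 8.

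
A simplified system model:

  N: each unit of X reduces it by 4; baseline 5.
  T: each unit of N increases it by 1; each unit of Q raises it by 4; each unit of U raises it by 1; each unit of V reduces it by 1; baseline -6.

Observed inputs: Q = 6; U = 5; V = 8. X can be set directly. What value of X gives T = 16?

X = 1

Substituting into the T equation gives T = -4*X + 20.
Solve -4*X + 20 = 16: X = (16 - 20) / -4 = 1.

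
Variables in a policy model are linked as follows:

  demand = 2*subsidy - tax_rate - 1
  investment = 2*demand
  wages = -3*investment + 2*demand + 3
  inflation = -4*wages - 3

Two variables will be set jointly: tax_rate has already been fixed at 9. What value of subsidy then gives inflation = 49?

With tax_rate held at 9:
Substituting into the demand equation gives demand = 2*subsidy - 10.
Substituting into the investment equation gives investment = 4*subsidy - 20.
This gives wages = -8*subsidy + 43.
Substituting into the inflation equation gives inflation = 32*subsidy - 175.
Solve 32*subsidy - 175 = 49: subsidy = (49 + 175) / 32 = 7.

subsidy = 7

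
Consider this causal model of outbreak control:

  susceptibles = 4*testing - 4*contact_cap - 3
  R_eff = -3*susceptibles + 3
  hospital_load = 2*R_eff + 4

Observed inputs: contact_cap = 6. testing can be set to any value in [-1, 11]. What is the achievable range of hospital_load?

Substituting into the susceptibles equation gives susceptibles = 4*testing - 27.
Substituting into the R_eff equation gives R_eff = -12*testing + 84.
Substituting into the hospital_load equation gives hospital_load = -24*testing + 172.
Linear in testing, so extremes are at the endpoints: testing = -1 gives hospital_load = 196; testing = 11 gives hospital_load = -92.

-92 to 196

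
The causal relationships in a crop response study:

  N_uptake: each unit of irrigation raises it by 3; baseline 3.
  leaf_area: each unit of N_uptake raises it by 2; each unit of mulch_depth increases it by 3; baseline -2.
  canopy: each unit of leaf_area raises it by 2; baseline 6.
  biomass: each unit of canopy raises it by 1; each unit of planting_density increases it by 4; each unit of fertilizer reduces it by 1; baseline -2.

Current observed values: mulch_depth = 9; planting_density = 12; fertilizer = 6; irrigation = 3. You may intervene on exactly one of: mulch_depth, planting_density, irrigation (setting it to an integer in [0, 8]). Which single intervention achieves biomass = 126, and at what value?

Intervening on mulch_depth: with other inputs at their observed values, biomass = 6*mulch_depth + 90. Solving for 126 gives mulch_depth = 6, within [0, 8].
Intervening on planting_density: biomass = 4*planting_density + 96. Reaching 126 requires planting_density = 15/2, not an integer.
Intervening on irrigation: biomass = 12*irrigation + 108. Reaching 126 requires irrigation = 3/2, not an integer.

set mulch_depth = 6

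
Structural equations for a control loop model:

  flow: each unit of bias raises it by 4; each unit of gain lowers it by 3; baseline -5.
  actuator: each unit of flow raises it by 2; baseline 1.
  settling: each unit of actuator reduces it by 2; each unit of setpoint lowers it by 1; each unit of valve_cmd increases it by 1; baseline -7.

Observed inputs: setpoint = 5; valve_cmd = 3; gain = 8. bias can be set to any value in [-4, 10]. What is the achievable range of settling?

Substituting into the flow equation gives flow = 4*bias - 29.
Substituting into the actuator equation gives actuator = 8*bias - 57.
settling becomes -16*bias + 105.
Linear in bias, so extremes are at the endpoints: bias = -4 gives settling = 169; bias = 10 gives settling = -55.

-55 to 169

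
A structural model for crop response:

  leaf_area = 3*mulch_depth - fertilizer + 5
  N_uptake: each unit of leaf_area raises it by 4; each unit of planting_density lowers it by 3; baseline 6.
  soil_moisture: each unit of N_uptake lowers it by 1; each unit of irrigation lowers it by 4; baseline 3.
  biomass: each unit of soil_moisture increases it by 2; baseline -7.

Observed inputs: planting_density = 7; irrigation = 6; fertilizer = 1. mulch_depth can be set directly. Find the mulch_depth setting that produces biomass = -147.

Substituting into the leaf_area equation gives leaf_area = 3*mulch_depth + 4.
Substituting into the N_uptake equation gives N_uptake = 12*mulch_depth + 1.
So soil_moisture = -12*mulch_depth - 22.
Substituting into the biomass equation gives biomass = -24*mulch_depth - 51.
Solve -24*mulch_depth - 51 = -147: mulch_depth = (-147 + 51) / -24 = 4.

mulch_depth = 4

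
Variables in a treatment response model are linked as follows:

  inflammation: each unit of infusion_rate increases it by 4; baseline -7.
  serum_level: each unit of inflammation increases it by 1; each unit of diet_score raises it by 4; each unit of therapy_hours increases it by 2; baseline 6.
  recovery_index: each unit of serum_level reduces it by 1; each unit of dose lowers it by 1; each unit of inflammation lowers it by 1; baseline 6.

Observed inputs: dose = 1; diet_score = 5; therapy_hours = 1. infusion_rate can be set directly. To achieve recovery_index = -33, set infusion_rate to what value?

infusion_rate = 3

Substituting into the serum_level equation gives serum_level = 4*infusion_rate + 21.
recovery_index becomes -8*infusion_rate - 9.
Solve -8*infusion_rate - 9 = -33: infusion_rate = (-33 + 9) / -8 = 3.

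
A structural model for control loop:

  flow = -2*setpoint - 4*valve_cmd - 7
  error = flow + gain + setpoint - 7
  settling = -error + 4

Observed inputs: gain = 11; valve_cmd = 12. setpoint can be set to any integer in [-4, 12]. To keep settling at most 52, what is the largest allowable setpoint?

Substituting into the flow equation gives flow = -2*setpoint - 55.
Substituting into the error equation gives error = -setpoint - 51.
Substituting into the settling equation gives settling = setpoint + 55.
Require setpoint + 55 ≤ 52, so setpoint ≤ -3.
The largest integer in [-4, 12] satisfying this is -3.

setpoint = -3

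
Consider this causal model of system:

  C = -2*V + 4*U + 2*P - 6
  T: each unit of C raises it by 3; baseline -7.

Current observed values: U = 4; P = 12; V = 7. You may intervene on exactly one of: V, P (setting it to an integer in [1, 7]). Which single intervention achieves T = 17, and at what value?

Intervening on V: T = -6*V + 95. Reaching 17 requires V = 13, outside [1, 7].
Intervening on P: with other inputs at their observed values, T = 6*P - 19. Solving for 17 gives P = 6, within [1, 7].

set P = 6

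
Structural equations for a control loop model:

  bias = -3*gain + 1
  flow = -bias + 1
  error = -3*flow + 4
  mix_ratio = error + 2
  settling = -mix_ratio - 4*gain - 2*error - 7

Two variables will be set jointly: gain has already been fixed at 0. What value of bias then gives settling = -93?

bias = 9

With gain held at 0:
Intervening on bias fixes its value directly, overriding its dependence on gain.
Substituting into the error equation gives error = 3*bias + 1.
So mix_ratio = 3*bias + 3.
This gives settling = -9*bias - 12.
Solve -9*bias - 12 = -93: bias = (-93 + 12) / -9 = 9.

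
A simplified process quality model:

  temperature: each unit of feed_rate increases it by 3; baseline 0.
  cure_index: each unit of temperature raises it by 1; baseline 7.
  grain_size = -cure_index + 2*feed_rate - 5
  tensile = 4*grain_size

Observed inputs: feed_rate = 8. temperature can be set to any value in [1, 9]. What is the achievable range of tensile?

Intervening on temperature fixes its value directly, overriding its dependence on feed_rate.
Substituting into the grain_size equation gives grain_size = -temperature + 4.
Substituting into the tensile equation gives tensile = -4*temperature + 16.
Linear in temperature, so extremes are at the endpoints: temperature = 1 gives tensile = 12; temperature = 9 gives tensile = -20.

-20 to 12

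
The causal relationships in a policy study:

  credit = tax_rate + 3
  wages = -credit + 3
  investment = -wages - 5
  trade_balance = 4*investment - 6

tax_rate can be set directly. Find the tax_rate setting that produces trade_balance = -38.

tax_rate = -3

Substituting into the wages equation gives wages = -tax_rate.
This gives investment = tax_rate - 5.
This gives trade_balance = 4*tax_rate - 26.
Solve 4*tax_rate - 26 = -38: tax_rate = (-38 + 26) / 4 = -3.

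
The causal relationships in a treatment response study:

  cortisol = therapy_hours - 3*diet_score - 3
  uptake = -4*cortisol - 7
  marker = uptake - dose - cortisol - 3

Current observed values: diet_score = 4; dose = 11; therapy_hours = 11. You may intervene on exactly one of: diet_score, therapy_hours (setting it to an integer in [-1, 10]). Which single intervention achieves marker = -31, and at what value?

set diet_score = 2

Intervening on diet_score: with other inputs at their observed values, marker = 15*diet_score - 61. Solving for -31 gives diet_score = 2, within [-1, 10].
Intervening on therapy_hours: marker = -5*therapy_hours + 54. Reaching -31 requires therapy_hours = 17, outside [-1, 10].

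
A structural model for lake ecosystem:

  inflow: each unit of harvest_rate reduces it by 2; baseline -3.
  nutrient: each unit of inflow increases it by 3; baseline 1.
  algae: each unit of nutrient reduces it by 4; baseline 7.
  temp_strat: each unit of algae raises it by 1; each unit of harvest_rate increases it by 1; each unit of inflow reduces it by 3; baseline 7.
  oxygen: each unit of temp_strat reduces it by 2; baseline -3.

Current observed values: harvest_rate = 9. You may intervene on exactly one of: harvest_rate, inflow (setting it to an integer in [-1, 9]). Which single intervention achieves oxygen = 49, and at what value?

set inflow = 3

Intervening on harvest_rate: oxygen = -62*harvest_rate - 113. Reaching 49 requires harvest_rate = -81/31, not an integer.
Intervening on inflow: with other inputs at their observed values, oxygen = 30*inflow - 41. Solving for 49 gives inflow = 3, within [-1, 9].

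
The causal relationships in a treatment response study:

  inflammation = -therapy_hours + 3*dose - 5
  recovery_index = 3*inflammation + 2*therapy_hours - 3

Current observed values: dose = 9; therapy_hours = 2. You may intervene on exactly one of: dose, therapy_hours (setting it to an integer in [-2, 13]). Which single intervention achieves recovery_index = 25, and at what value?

set dose = 5

Intervening on dose: with other inputs at their observed values, recovery_index = 9*dose - 20. Solving for 25 gives dose = 5, within [-2, 13].
Intervening on therapy_hours: recovery_index = -therapy_hours + 63. Reaching 25 requires therapy_hours = 38, outside [-2, 13].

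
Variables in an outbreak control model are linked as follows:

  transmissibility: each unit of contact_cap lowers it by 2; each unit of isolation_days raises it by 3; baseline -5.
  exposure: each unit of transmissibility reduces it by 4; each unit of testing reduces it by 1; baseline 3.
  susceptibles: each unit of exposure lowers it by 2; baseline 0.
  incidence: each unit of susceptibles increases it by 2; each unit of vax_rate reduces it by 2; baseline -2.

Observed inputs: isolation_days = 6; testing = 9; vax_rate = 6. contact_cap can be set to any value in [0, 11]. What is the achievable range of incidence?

-134 to 218

Substituting into the transmissibility equation gives transmissibility = -2*contact_cap + 13.
Substituting into the exposure equation gives exposure = 8*contact_cap - 58.
So susceptibles = -16*contact_cap + 116.
This gives incidence = -32*contact_cap + 218.
Linear in contact_cap, so extremes are at the endpoints: contact_cap = 0 gives incidence = 218; contact_cap = 11 gives incidence = -134.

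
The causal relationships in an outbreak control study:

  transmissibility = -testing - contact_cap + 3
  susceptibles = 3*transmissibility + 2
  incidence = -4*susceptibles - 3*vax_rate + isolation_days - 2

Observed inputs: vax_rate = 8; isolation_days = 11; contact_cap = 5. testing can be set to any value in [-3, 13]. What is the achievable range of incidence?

-35 to 157

Substituting into the transmissibility equation gives transmissibility = -testing - 2.
Substituting into the susceptibles equation gives susceptibles = -3*testing - 4.
Substituting into the incidence equation gives incidence = 12*testing + 1.
Linear in testing, so extremes are at the endpoints: testing = -3 gives incidence = -35; testing = 13 gives incidence = 157.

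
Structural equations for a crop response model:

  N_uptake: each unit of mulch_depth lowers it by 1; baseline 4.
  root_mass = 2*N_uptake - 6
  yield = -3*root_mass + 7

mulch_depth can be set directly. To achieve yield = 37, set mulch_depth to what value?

Substituting into the root_mass equation gives root_mass = -2*mulch_depth + 2.
yield becomes 6*mulch_depth + 1.
Solve 6*mulch_depth + 1 = 37: mulch_depth = (37 - 1) / 6 = 6.

mulch_depth = 6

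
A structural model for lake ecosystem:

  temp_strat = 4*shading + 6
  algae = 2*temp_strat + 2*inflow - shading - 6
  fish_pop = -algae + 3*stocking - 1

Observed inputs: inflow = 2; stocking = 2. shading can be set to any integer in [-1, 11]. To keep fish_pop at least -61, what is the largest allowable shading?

Substituting into the algae equation gives algae = 7*shading + 10.
This gives fish_pop = -7*shading - 5.
Require -7*shading - 5 ≥ -61, so shading ≤ 8.
The largest integer in [-1, 11] satisfying this is 8.

shading = 8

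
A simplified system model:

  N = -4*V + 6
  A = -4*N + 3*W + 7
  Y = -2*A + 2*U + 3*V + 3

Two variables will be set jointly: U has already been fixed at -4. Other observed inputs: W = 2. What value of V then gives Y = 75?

With U held at -4:
Substituting into the A equation gives A = 16*V - 11.
This gives Y = -29*V + 17.
Solve -29*V + 17 = 75: V = (75 - 17) / -29 = -2.

V = -2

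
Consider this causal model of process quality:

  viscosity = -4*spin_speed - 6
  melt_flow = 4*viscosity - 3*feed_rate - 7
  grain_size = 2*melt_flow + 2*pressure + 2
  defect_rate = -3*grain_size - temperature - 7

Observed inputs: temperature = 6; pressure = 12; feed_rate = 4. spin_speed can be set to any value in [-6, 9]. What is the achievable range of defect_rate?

-409 to 1031

Substituting into the melt_flow equation gives melt_flow = -16*spin_speed - 43.
So grain_size = -32*spin_speed - 60.
So defect_rate = 96*spin_speed + 167.
Linear in spin_speed, so extremes are at the endpoints: spin_speed = -6 gives defect_rate = -409; spin_speed = 9 gives defect_rate = 1031.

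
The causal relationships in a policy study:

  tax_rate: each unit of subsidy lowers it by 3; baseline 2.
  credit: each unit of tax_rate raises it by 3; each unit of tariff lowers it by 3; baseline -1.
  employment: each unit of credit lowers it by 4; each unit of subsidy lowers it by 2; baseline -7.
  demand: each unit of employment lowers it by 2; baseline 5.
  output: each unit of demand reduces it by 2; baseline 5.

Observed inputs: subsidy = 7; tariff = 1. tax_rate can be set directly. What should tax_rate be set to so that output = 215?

Intervening on tax_rate fixes its value directly, overriding its dependence on subsidy.
Substituting into the credit equation gives credit = 3*tax_rate - 4.
Substituting into the employment equation gives employment = -12*tax_rate - 5.
demand becomes 24*tax_rate + 15.
output becomes -48*tax_rate - 25.
Solve -48*tax_rate - 25 = 215: tax_rate = (215 + 25) / -48 = -5.

tax_rate = -5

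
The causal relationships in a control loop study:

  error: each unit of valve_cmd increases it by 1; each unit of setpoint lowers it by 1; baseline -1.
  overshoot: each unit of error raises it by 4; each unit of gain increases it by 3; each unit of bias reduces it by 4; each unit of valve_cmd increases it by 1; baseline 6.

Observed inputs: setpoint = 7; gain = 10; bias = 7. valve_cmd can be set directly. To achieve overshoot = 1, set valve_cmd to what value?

valve_cmd = 5

Substituting into the error equation gives error = valve_cmd - 8.
This gives overshoot = 5*valve_cmd - 24.
Solve 5*valve_cmd - 24 = 1: valve_cmd = (1 + 24) / 5 = 5.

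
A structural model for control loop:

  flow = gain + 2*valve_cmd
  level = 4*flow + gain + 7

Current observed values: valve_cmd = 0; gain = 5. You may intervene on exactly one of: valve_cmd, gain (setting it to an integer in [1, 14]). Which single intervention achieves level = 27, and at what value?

set gain = 4

Intervening on valve_cmd: level = 8*valve_cmd + 32. Reaching 27 requires valve_cmd = -5/8, not an integer.
Intervening on gain: with other inputs at their observed values, level = 5*gain + 7. Solving for 27 gives gain = 4, within [1, 14].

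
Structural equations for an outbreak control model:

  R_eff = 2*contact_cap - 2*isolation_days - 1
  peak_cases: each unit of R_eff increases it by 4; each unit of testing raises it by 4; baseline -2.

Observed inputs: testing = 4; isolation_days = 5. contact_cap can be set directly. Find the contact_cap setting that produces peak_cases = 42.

Substituting into the R_eff equation gives R_eff = 2*contact_cap - 11.
Substituting into the peak_cases equation gives peak_cases = 8*contact_cap - 30.
Solve 8*contact_cap - 30 = 42: contact_cap = (42 + 30) / 8 = 9.

contact_cap = 9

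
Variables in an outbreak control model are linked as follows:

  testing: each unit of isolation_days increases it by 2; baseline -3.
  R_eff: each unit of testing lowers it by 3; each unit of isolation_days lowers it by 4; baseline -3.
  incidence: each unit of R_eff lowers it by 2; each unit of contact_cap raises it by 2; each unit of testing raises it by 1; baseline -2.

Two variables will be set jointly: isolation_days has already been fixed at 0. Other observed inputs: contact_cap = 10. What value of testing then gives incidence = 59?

testing = 5

With isolation_days held at 0:
Intervening on testing fixes its value directly, overriding its dependence on isolation_days.
Substituting into the R_eff equation gives R_eff = -3*testing - 3.
This gives incidence = 7*testing + 24.
Solve 7*testing + 24 = 59: testing = (59 - 24) / 7 = 5.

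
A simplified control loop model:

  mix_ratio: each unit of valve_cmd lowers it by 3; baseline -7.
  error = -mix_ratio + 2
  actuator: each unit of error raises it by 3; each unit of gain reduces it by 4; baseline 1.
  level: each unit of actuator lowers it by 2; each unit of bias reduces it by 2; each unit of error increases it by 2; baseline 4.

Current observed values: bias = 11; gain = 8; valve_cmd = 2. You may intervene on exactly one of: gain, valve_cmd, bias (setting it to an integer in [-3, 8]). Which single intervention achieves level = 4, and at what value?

set bias = 1

Intervening on gain: level = 8*gain - 80. Reaching 4 requires gain = 21/2, not an integer.
Intervening on valve_cmd: level = -12*valve_cmd + 8. Reaching 4 requires valve_cmd = 1/3, not an integer.
Intervening on bias: with other inputs at their observed values, level = -2*bias + 6. Solving for 4 gives bias = 1, within [-3, 8].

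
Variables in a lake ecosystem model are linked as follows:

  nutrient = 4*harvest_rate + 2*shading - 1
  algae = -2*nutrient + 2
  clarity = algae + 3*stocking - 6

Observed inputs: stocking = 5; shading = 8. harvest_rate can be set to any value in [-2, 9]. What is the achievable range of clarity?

-91 to -3

Substituting into the nutrient equation gives nutrient = 4*harvest_rate + 15.
Substituting into the algae equation gives algae = -8*harvest_rate - 28.
Substituting into the clarity equation gives clarity = -8*harvest_rate - 19.
Linear in harvest_rate, so extremes are at the endpoints: harvest_rate = -2 gives clarity = -3; harvest_rate = 9 gives clarity = -91.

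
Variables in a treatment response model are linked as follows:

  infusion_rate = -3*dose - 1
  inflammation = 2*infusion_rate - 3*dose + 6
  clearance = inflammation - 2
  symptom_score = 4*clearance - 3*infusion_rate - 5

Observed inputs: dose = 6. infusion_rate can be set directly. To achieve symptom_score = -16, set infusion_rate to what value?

Intervening on infusion_rate fixes its value directly, overriding its dependence on dose.
Substituting into the inflammation equation gives inflammation = 2*infusion_rate - 12.
Substituting into the clearance equation gives clearance = 2*infusion_rate - 14.
Substituting into the symptom_score equation gives symptom_score = 5*infusion_rate - 61.
Solve 5*infusion_rate - 61 = -16: infusion_rate = (-16 + 61) / 5 = 9.

infusion_rate = 9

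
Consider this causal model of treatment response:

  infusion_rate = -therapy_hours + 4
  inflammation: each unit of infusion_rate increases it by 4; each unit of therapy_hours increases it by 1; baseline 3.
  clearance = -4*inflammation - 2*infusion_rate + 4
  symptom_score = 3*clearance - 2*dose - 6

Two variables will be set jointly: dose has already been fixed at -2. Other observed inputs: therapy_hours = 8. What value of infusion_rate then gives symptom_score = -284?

With dose held at -2:
Intervening on infusion_rate fixes its value directly, overriding its dependence on therapy_hours.
Substituting into the inflammation equation gives inflammation = 4*infusion_rate + 11.
Substituting into the clearance equation gives clearance = -18*infusion_rate - 40.
This gives symptom_score = -54*infusion_rate - 122.
Solve -54*infusion_rate - 122 = -284: infusion_rate = (-284 + 122) / -54 = 3.

infusion_rate = 3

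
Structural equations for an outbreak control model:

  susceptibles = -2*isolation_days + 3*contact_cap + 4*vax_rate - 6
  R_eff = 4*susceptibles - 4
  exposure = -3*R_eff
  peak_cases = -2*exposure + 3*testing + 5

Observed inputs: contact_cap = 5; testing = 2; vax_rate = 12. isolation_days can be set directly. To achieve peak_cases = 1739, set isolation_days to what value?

isolation_days = -8

Substituting into the susceptibles equation gives susceptibles = -2*isolation_days + 57.
Substituting into the R_eff equation gives R_eff = -8*isolation_days + 224.
exposure becomes 24*isolation_days - 672.
Substituting into the peak_cases equation gives peak_cases = -48*isolation_days + 1355.
Solve -48*isolation_days + 1355 = 1739: isolation_days = (1739 - 1355) / -48 = -8.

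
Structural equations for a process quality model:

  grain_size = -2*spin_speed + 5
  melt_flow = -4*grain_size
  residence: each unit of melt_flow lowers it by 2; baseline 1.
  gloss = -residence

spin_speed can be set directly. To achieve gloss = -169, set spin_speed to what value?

Substituting into the melt_flow equation gives melt_flow = 8*spin_speed - 20.
This gives residence = -16*spin_speed + 41.
Substituting into the gloss equation gives gloss = 16*spin_speed - 41.
Solve 16*spin_speed - 41 = -169: spin_speed = (-169 + 41) / 16 = -8.

spin_speed = -8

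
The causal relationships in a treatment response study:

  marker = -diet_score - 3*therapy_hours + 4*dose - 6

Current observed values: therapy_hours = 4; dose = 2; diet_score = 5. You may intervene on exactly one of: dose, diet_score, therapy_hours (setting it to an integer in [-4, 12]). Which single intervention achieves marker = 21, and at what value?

set dose = 11

Intervening on dose: with other inputs at their observed values, marker = 4*dose - 23. Solving for 21 gives dose = 11, within [-4, 12].
Intervening on diet_score: marker = -diet_score - 10. Reaching 21 requires diet_score = -31, outside [-4, 12].
Intervening on therapy_hours: marker = -3*therapy_hours - 3. Reaching 21 requires therapy_hours = -8, outside [-4, 12].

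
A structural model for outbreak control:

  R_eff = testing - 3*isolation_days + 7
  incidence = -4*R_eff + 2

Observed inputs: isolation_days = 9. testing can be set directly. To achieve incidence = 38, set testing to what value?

Substituting into the R_eff equation gives R_eff = testing - 20.
Substituting into the incidence equation gives incidence = -4*testing + 82.
Solve -4*testing + 82 = 38: testing = (38 - 82) / -4 = 11.

testing = 11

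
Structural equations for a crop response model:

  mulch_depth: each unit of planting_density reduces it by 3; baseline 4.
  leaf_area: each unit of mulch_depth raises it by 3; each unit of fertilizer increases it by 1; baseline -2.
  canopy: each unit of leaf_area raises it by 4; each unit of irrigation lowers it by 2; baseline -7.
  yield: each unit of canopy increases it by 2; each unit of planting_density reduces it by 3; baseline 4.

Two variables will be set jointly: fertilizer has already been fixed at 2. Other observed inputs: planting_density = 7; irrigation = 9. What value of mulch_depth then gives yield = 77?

mulch_depth = 6

With fertilizer held at 2:
Intervening on mulch_depth fixes its value directly, overriding its dependence on planting_density.
Substituting into the leaf_area equation gives leaf_area = 3*mulch_depth.
Substituting into the canopy equation gives canopy = 12*mulch_depth - 25.
Substituting into the yield equation gives yield = 24*mulch_depth - 67.
Solve 24*mulch_depth - 67 = 77: mulch_depth = (77 + 67) / 24 = 6.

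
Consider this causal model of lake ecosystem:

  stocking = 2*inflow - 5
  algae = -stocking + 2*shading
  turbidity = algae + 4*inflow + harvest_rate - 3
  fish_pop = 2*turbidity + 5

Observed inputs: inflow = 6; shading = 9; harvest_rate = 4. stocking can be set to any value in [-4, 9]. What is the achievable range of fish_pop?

73 to 99

Intervening on stocking fixes its value directly, overriding its dependence on inflow.
Substituting into the algae equation gives algae = -stocking + 18.
turbidity becomes -stocking + 43.
So fish_pop = -2*stocking + 91.
Linear in stocking, so extremes are at the endpoints: stocking = -4 gives fish_pop = 99; stocking = 9 gives fish_pop = 73.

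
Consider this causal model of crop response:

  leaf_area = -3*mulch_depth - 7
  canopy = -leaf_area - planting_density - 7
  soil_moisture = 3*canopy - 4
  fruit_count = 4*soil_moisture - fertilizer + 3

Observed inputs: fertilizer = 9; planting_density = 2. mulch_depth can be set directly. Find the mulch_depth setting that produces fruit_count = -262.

Substituting into the canopy equation gives canopy = 3*mulch_depth - 2.
Substituting into the soil_moisture equation gives soil_moisture = 9*mulch_depth - 10.
So fruit_count = 36*mulch_depth - 46.
Solve 36*mulch_depth - 46 = -262: mulch_depth = (-262 + 46) / 36 = -6.

mulch_depth = -6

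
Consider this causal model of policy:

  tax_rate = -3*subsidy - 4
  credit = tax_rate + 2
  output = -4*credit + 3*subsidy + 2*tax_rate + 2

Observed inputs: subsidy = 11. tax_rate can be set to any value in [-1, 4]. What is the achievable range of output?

19 to 29

Intervening on tax_rate fixes its value directly, overriding its dependence on subsidy.
Substituting into the output equation gives output = -2*tax_rate + 27.
Linear in tax_rate, so extremes are at the endpoints: tax_rate = -1 gives output = 29; tax_rate = 4 gives output = 19.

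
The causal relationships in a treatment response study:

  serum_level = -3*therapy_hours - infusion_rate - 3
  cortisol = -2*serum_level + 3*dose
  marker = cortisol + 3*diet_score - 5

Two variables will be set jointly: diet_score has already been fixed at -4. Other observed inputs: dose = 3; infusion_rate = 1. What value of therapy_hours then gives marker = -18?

With diet_score held at -4:
Substituting into the serum_level equation gives serum_level = -3*therapy_hours - 4.
cortisol becomes 6*therapy_hours + 17.
This gives marker = 6*therapy_hours.
Solve 6*therapy_hours = -18: therapy_hours = -18 / 6 = -3.

therapy_hours = -3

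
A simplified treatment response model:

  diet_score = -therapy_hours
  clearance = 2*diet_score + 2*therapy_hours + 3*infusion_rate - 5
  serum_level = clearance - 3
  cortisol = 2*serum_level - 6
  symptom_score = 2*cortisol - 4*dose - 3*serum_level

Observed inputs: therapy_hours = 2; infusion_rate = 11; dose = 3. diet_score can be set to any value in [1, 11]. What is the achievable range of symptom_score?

7 to 27

Intervening on diet_score fixes its value directly, overriding its dependence on therapy_hours.
Substituting into the clearance equation gives clearance = 2*diet_score + 32.
serum_level becomes 2*diet_score + 29.
Substituting into the cortisol equation gives cortisol = 4*diet_score + 52.
Substituting into the symptom_score equation gives symptom_score = 2*diet_score + 5.
Linear in diet_score, so extremes are at the endpoints: diet_score = 1 gives symptom_score = 7; diet_score = 11 gives symptom_score = 27.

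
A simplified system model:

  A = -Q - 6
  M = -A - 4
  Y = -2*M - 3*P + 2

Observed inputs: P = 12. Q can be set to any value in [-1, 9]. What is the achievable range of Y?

Substituting into the M equation gives M = Q + 2.
Y becomes -2*Q - 38.
Linear in Q, so extremes are at the endpoints: Q = -1 gives Y = -36; Q = 9 gives Y = -56.

-56 to -36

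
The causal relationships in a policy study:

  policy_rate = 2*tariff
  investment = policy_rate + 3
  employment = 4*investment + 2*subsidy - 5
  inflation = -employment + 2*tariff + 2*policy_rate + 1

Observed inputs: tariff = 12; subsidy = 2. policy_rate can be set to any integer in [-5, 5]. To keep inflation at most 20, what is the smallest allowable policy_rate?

policy_rate = -3

Intervening on policy_rate fixes its value directly, overriding its dependence on tariff.
Substituting into the employment equation gives employment = 4*policy_rate + 11.
This gives inflation = -2*policy_rate + 14.
Require -2*policy_rate + 14 ≤ 20, so policy_rate ≥ -3.
The smallest integer in [-5, 5] satisfying this is -3.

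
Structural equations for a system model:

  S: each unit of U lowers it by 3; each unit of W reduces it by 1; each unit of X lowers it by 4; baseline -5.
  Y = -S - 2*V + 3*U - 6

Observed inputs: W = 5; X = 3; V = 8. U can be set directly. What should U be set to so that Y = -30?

U = -5

Substituting into the S equation gives S = -3*U - 22.
This gives Y = 6*U.
Solve 6*U = -30: U = -30 / 6 = -5.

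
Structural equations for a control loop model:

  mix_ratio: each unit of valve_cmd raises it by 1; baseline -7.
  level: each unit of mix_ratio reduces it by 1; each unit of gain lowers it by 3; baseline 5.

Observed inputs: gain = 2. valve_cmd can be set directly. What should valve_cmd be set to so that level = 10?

Substituting into the level equation gives level = -valve_cmd + 6.
Solve -valve_cmd + 6 = 10: valve_cmd = (10 - 6) / -1 = -4.

valve_cmd = -4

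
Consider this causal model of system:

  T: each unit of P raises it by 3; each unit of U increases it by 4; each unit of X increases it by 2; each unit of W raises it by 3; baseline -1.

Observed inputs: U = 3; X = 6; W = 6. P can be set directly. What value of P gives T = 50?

Substituting into the T equation gives T = 3*P + 41.
Solve 3*P + 41 = 50: P = (50 - 41) / 3 = 3.

P = 3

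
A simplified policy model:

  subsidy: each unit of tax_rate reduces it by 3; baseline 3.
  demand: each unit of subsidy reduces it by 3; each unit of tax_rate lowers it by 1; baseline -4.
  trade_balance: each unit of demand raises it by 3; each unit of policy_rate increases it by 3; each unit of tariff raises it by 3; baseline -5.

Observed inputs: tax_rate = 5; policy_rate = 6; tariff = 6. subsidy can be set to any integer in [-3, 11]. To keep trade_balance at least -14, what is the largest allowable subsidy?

Intervening on subsidy fixes its value directly, overriding its dependence on tax_rate.
Substituting into the demand equation gives demand = -3*subsidy - 9.
trade_balance becomes -9*subsidy + 4.
Require -9*subsidy + 4 ≥ -14, so subsidy ≤ 2.
The largest integer in [-3, 11] satisfying this is 2.

subsidy = 2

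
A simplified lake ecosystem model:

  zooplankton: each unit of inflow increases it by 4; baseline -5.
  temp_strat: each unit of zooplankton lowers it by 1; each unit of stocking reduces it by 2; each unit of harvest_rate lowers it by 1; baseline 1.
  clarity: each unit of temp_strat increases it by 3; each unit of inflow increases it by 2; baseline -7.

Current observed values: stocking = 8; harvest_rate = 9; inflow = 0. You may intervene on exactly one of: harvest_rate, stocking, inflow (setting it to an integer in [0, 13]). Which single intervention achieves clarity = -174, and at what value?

set inflow = 11

Intervening on harvest_rate: clarity = -3*harvest_rate - 37. Reaching -174 requires harvest_rate = 137/3, not an integer.
Intervening on stocking: clarity = -6*stocking - 16. Reaching -174 requires stocking = 79/3, not an integer.
Intervening on inflow: with other inputs at their observed values, clarity = -10*inflow - 64. Solving for -174 gives inflow = 11, within [0, 13].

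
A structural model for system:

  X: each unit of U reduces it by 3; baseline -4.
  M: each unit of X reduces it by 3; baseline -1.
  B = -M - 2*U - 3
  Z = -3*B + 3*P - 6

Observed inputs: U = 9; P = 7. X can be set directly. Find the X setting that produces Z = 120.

X = -5

Intervening on X fixes its value directly, overriding its dependence on U.
Substituting into the B equation gives B = 3*X - 20.
This gives Z = -9*X + 75.
Solve -9*X + 75 = 120: X = (120 - 75) / -9 = -5.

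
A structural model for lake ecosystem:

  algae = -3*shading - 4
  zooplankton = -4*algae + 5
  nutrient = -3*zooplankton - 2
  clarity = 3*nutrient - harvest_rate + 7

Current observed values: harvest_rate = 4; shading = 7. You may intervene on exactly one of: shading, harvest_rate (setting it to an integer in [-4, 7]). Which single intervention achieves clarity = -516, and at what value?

set shading = 3

Intervening on shading: with other inputs at their observed values, clarity = -108*shading - 192. Solving for -516 gives shading = 3, within [-4, 7].
Intervening on harvest_rate: clarity = -harvest_rate - 944. Reaching -516 requires harvest_rate = -428, outside [-4, 7].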